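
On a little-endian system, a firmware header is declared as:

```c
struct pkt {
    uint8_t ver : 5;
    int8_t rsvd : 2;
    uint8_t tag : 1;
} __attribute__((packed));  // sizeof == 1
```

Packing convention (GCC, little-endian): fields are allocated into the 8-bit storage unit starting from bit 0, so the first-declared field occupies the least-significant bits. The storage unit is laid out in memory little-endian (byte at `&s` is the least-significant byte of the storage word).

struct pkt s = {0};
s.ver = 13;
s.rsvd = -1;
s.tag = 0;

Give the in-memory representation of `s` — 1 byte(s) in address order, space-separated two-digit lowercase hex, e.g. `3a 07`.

6d

ver (5b) val=13 bits=0xd at bit 0: 0x0d
rsvd (2b) val=-1 bits=0x3 at bit 5: 0x6d
tag (1b) val=0 bits=0x0 at bit 7: 0x6d
word = 0x6d → little-endian bytes:
  [0]=0x6d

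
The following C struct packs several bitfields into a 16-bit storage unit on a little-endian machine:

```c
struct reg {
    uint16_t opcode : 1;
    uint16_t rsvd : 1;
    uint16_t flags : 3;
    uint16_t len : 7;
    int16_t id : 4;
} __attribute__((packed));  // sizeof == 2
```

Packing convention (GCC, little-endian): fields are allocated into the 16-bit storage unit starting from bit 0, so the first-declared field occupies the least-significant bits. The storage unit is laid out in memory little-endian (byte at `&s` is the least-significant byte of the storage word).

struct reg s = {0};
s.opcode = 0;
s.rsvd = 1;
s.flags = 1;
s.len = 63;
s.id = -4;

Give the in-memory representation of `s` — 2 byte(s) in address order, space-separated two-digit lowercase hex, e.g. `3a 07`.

opcode (1b) val=0 bits=0x0 at bit 0: 0x0000
rsvd (1b) val=1 bits=0x1 at bit 1: 0x0002
flags (3b) val=1 bits=0x1 at bit 2: 0x0006
len (7b) val=63 bits=0x3f at bit 5: 0x07e6
id (4b) val=-4 bits=0xc at bit 12: 0xc7e6
word = 0xc7e6 → little-endian bytes:
  [0]=0xe6  [1]=0xc7

e6 c7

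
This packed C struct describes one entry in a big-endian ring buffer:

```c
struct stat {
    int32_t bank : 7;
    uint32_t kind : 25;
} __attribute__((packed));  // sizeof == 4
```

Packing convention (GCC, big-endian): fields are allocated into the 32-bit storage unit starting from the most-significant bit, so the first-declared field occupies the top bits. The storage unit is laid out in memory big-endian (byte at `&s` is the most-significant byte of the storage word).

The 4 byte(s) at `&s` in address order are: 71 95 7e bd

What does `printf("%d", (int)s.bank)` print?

56

[0]=0x71 [1]=0x95 [2]=0x7e [3]=0xbd (big-endian) → word 0x71957ebd
bank:7 @ bit 25 → (0x71957ebd>>25)&0x7f = 0x38  ←
kind:25 @ bit 0 → (0x71957ebd>>0)&0x1ffffff = 0x1957ebd
bank signed 7b, MSB=0: value = 56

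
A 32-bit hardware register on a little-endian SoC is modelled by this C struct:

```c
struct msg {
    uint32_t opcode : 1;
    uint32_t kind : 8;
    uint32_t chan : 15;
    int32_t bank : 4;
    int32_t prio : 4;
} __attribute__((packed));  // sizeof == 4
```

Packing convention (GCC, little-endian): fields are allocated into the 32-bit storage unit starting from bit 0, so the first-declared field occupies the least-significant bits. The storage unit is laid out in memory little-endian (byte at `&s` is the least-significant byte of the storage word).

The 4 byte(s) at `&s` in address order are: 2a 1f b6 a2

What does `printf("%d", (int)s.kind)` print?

149

[0]=0x2a [1]=0x1f [2]=0xb6 [3]=0xa2 (little-endian) → word 0xa2b61f2a
opcode [0+:1] = (word>>0) & 0x1 = 0
kind [1+:8] = (word>>1) & 0xff = 149  ←
chan [9+:15] = (word>>9) & 0x7fff = 23311
bank [24+:4] = (word>>24) & 0xf = 2
prio [28+:4] = (word>>28) & 0xf = 10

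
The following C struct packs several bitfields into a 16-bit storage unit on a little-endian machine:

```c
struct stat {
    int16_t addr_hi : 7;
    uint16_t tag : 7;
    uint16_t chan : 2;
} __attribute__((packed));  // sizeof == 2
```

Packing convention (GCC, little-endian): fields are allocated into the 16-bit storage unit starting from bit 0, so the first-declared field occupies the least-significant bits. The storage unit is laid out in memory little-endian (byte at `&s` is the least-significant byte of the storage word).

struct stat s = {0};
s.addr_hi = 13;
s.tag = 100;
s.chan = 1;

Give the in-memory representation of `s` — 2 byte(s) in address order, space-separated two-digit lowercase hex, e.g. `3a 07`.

0d 72

addr_hi (7b) val=13 bits=0xd at bit 0: 0x000d
tag (7b) val=100 bits=0x64 at bit 7: 0x320d
chan (2b) val=1 bits=0x1 at bit 14: 0x720d
word = 0x720d → little-endian bytes:
  [0]=0x0d  [1]=0x72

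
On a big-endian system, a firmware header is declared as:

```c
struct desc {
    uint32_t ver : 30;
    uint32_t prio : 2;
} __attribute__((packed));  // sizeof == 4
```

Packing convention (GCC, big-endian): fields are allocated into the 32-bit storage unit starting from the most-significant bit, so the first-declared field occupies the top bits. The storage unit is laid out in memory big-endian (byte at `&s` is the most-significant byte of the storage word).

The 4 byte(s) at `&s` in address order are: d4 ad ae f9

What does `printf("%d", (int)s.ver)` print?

892038078

[0]=0xd4 [1]=0xad [2]=0xae [3]=0xf9 (big-endian) → word 0xd4adaef9
ver:30 @ bit 2 → (0xd4adaef9>>2)&0x3fffffff = 0x352b6bbe  ←
prio:2 @ bit 0 → (0xd4adaef9>>0)&0x3 = 0x1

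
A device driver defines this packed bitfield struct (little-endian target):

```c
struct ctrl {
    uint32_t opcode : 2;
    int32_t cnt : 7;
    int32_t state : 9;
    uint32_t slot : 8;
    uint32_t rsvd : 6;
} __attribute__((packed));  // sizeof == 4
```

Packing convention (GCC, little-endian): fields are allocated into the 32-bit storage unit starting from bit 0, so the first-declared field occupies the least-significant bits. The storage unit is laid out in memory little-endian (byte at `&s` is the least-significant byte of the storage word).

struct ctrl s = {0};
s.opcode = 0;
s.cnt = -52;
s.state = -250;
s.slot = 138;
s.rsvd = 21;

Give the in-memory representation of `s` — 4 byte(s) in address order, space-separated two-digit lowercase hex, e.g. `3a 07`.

30 0d 2a 56

opcode:2 = 0 → 0x0 << 0 → word 0x00000000
cnt:7 = -52 → 0x4c << 2 → word 0x00000130
state:9 = -250 → 0x106 << 9 → word 0x00020d30
slot:8 = 138 → 0x8a << 18 → word 0x022a0d30
rsvd:6 = 21 → 0x15 << 26 → word 0x562a0d30
word = 0x562a0d30 → little-endian bytes:
  [0]=0x30  [1]=0x0d  [2]=0x2a  [3]=0x56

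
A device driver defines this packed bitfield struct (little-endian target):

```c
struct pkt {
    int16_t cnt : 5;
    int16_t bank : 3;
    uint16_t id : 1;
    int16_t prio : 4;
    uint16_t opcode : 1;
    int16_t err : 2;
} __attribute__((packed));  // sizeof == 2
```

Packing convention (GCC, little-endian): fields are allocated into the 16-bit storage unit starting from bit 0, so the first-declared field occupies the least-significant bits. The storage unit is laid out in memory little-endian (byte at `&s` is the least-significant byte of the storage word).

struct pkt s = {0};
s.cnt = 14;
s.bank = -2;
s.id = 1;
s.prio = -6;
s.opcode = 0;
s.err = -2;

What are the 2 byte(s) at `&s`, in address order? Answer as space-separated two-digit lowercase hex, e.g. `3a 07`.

ce 95

cnt:5 = 14 → 0xe << 0 → word 0x000e
bank:3 = -2 → 0x6 << 5 → word 0x00ce
id:1 = 1 → 0x1 << 8 → word 0x01ce
prio:4 = -6 → 0xa << 9 → word 0x15ce
opcode:1 = 0 → 0x0 << 13 → word 0x15ce
err:2 = -2 → 0x2 << 14 → word 0x95ce
word = 0x95ce → little-endian bytes:
  [0]=0xce  [1]=0x95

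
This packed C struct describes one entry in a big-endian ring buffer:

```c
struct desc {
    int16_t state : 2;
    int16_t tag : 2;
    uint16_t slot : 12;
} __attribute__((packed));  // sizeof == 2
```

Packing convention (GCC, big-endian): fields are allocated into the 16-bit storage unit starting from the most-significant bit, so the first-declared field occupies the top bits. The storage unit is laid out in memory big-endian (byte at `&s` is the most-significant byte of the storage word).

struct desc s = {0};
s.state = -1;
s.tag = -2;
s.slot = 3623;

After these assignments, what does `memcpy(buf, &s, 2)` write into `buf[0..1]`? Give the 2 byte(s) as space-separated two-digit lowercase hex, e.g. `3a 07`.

state (2b) val=-1 bits=0x3 at bit 14: 0xc000
tag (2b) val=-2 bits=0x2 at bit 12: 0xe000
slot (12b) val=3623 bits=0xe27 at bit 0: 0xee27
word = 0xee27 → big-endian bytes:
  [0]=0xee  [1]=0x27

ee 27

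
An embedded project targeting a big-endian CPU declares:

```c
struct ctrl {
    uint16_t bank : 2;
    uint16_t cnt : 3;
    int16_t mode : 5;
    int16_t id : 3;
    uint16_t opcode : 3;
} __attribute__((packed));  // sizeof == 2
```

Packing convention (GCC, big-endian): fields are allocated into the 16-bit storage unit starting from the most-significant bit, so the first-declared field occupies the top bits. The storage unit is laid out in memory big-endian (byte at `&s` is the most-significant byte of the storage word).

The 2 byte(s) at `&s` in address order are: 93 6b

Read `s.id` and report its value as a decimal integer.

[0]=0x93 [1]=0x6b (big-endian) → word 0x936b
bank:2 @ bit 14 → (0x936b>>14)&0x3 = 0x2
cnt:3 @ bit 11 → (0x936b>>11)&0x7 = 0x2
mode:5 @ bit 6 → (0x936b>>6)&0x1f = 0xd
id:3 @ bit 3 → (0x936b>>3)&0x7 = 0x5  ←
opcode:3 @ bit 0 → (0x936b>>0)&0x7 = 0x3
id signed 3b, MSB=1: 5 - 8 = -3

-3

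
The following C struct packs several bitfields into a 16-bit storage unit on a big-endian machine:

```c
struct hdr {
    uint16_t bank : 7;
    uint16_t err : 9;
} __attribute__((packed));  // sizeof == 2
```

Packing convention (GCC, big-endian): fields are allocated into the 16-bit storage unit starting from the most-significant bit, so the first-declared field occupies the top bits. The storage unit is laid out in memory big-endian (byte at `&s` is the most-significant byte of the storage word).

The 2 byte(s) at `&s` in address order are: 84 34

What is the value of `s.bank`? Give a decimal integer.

66

[0]=0x84 [1]=0x34 (big-endian) → word 0x8434
bank [9+:7] = (word>>9) & 0x7f = 66  ←
err [0+:9] = (word>>0) & 0x1ff = 52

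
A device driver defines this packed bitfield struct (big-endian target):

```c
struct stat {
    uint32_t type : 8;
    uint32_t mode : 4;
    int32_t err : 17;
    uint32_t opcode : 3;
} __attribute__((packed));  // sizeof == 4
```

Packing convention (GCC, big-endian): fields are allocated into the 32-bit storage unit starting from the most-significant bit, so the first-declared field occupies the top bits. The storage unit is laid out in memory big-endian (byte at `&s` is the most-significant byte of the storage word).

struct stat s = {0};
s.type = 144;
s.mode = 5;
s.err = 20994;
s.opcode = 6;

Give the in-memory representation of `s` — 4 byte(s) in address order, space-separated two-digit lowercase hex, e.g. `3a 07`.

type:8 = 144 → 0x90 << 24 → word 0x90000000
mode:4 = 5 → 0x5 << 20 → word 0x90500000
err:17 = 20994 → 0x5202 << 3 → word 0x90529010
opcode:3 = 6 → 0x6 << 0 → word 0x90529016
word = 0x90529016 → big-endian bytes:
  [0]=0x90  [1]=0x52  [2]=0x90  [3]=0x16

90 52 90 16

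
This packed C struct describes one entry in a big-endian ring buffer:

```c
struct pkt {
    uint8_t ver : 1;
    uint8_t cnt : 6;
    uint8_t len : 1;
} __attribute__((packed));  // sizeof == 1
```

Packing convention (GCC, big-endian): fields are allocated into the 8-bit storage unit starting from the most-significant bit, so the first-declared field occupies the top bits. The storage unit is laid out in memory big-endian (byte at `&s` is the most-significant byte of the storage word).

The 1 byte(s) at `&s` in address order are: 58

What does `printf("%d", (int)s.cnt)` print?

[0]=0x58 (big-endian) → word 0x58
ver [7+:1] = (word>>7) & 0x1 = 0
cnt [1+:6] = (word>>1) & 0x3f = 44  ←
len [0+:1] = (word>>0) & 0x1 = 0

44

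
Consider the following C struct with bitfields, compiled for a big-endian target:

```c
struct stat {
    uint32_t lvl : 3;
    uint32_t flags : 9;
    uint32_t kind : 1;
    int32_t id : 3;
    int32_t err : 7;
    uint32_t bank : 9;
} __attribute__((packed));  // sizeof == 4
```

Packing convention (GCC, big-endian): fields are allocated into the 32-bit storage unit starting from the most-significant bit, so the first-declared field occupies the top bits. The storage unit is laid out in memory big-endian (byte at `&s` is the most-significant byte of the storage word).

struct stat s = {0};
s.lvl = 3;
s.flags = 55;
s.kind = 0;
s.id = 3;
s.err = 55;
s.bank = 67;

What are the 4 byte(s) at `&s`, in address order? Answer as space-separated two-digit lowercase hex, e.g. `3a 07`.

lvl:3 = 3 → 0x3 << 29 → word 0x60000000
flags:9 = 55 → 0x37 << 20 → word 0x63700000
kind:1 = 0 → 0x0 << 19 → word 0x63700000
id:3 = 3 → 0x3 << 16 → word 0x63730000
err:7 = 55 → 0x37 << 9 → word 0x63736e00
bank:9 = 67 → 0x43 << 0 → word 0x63736e43
word = 0x63736e43 → big-endian bytes:
  [0]=0x63  [1]=0x73  [2]=0x6e  [3]=0x43

63 73 6e 43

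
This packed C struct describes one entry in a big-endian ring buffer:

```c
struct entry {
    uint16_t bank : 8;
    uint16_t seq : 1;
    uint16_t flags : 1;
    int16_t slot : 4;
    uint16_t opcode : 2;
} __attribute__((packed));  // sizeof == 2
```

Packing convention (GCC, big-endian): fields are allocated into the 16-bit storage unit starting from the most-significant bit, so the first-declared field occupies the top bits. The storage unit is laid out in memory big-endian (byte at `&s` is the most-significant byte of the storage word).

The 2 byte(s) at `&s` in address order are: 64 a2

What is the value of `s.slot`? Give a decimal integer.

[0]=0x64 [1]=0xa2 (big-endian) → word 0x64a2
bank [8+:8] = (word>>8) & 0xff = 100
seq [7+:1] = (word>>7) & 0x1 = 1
flags [6+:1] = (word>>6) & 0x1 = 0
slot [2+:4] = (word>>2) & 0xf = 8  ←
opcode [0+:2] = (word>>0) & 0x3 = 2
slot signed 4b, MSB=1: 8 - 16 = -8

-8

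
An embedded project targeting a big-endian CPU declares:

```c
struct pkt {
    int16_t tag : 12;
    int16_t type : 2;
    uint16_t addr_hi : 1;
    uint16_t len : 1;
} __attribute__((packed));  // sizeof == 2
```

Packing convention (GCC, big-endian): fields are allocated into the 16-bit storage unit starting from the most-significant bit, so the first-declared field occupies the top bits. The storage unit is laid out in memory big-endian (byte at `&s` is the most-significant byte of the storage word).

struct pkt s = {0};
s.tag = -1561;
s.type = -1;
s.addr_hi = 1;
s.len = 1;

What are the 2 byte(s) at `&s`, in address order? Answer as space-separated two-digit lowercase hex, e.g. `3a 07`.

9e 7f

tag:12 = -1561 → 0x9e7 << 4 → word 0x9e70
type:2 = -1 → 0x3 << 2 → word 0x9e7c
addr_hi:1 = 1 → 0x1 << 1 → word 0x9e7e
len:1 = 1 → 0x1 << 0 → word 0x9e7f
word = 0x9e7f → big-endian bytes:
  [0]=0x9e  [1]=0x7f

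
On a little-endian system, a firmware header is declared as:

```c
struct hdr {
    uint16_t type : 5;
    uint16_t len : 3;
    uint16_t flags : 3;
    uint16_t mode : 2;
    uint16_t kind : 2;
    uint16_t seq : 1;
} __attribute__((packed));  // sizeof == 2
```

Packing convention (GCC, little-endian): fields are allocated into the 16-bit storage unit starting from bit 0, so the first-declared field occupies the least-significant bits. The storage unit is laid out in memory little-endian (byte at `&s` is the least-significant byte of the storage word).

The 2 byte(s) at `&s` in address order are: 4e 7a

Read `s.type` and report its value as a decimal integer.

[0]=0x4e [1]=0x7a (little-endian) → word 0x7a4e
type [0+:5] = (word>>0) & 0x1f = 14  ←
len [5+:3] = (word>>5) & 0x7 = 2
flags [8+:3] = (word>>8) & 0x7 = 2
mode [11+:2] = (word>>11) & 0x3 = 3
kind [13+:2] = (word>>13) & 0x3 = 3
seq [15+:1] = (word>>15) & 0x1 = 0

14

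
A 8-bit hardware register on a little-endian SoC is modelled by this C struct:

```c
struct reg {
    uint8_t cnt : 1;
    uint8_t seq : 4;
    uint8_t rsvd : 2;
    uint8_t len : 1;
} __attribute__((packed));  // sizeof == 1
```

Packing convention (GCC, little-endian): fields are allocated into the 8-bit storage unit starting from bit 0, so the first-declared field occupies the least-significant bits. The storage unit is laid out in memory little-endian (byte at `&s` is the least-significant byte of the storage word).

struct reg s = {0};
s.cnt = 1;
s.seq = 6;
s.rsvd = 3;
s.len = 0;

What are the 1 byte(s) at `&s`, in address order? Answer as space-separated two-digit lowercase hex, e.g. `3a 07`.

cnt (1b) val=1 bits=0x1 at bit 0: 0x01
seq (4b) val=6 bits=0x6 at bit 1: 0x0d
rsvd (2b) val=3 bits=0x3 at bit 5: 0x6d
len (1b) val=0 bits=0x0 at bit 7: 0x6d
word = 0x6d → little-endian bytes:
  [0]=0x6d

6d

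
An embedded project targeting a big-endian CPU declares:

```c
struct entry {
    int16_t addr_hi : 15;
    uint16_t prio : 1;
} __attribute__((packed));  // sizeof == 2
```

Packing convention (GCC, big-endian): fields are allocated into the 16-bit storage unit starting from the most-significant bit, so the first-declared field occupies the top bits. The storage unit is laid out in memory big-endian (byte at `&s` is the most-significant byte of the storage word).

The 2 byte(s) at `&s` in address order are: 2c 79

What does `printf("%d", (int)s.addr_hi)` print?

5692

[0]=0x2c [1]=0x79 (big-endian) → word 0x2c79
addr_hi:15 @ bit 1 → (0x2c79>>1)&0x7fff = 0x163c  ←
prio:1 @ bit 0 → (0x2c79>>0)&0x1 = 0x1
addr_hi signed 15b, MSB=0: value = 5692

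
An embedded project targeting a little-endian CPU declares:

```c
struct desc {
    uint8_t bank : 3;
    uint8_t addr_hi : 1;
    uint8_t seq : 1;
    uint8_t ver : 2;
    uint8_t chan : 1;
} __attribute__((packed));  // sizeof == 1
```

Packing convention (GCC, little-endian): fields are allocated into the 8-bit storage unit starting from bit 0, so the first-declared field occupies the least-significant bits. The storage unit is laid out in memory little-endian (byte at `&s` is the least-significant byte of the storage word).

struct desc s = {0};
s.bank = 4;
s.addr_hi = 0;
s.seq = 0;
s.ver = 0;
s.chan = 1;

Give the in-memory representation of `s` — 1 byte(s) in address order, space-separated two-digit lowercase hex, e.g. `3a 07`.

84

bank:3 = 4 → 0x4 << 0 → word 0x04
addr_hi:1 = 0 → 0x0 << 3 → word 0x04
seq:1 = 0 → 0x0 << 4 → word 0x04
ver:2 = 0 → 0x0 << 5 → word 0x04
chan:1 = 1 → 0x1 << 7 → word 0x84
word = 0x84 → little-endian bytes:
  [0]=0x84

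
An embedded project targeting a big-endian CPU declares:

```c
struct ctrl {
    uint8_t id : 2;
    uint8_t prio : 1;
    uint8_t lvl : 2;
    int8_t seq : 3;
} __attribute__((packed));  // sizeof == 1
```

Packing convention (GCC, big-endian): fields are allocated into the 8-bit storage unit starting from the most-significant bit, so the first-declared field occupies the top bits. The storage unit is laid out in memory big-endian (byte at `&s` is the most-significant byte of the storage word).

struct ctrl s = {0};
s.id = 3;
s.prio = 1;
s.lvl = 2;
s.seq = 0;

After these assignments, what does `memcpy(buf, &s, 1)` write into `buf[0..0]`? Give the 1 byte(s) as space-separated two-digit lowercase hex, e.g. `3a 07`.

f0

id (2b) val=3 bits=0x3 at bit 6: 0xc0
prio (1b) val=1 bits=0x1 at bit 5: 0xe0
lvl (2b) val=2 bits=0x2 at bit 3: 0xf0
seq (3b) val=0 bits=0x0 at bit 0: 0xf0
word = 0xf0 → big-endian bytes:
  [0]=0xf0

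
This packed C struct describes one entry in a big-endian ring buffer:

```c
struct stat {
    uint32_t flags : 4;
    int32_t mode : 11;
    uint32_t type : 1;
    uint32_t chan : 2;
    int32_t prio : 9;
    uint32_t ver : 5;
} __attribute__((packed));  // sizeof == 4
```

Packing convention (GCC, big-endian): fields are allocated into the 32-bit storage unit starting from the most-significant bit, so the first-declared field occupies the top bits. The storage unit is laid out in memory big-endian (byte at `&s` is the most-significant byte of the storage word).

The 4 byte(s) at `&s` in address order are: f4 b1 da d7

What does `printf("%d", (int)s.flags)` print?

[0]=0xf4 [1]=0xb1 [2]=0xda [3]=0xd7 (big-endian) → word 0xf4b1dad7
flags [28+:4] = (word>>28) & 0xf = 15  ←
mode [17+:11] = (word>>17) & 0x7ff = 600
type [16+:1] = (word>>16) & 0x1 = 1
chan [14+:2] = (word>>14) & 0x3 = 3
prio [5+:9] = (word>>5) & 0x1ff = 214
ver [0+:5] = (word>>0) & 0x1f = 23

15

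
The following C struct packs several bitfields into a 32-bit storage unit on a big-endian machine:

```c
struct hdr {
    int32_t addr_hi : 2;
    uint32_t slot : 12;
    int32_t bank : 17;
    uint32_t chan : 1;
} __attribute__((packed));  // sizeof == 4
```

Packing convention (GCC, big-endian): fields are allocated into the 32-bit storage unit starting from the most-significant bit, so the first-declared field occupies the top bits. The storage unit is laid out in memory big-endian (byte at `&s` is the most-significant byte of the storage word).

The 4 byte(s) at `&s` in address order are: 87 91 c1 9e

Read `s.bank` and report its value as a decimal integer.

57551

[0]=0x87 [1]=0x91 [2]=0xc1 [3]=0x9e (big-endian) → word 0x8791c19e
addr_hi:2 @ bit 30 → (0x8791c19e>>30)&0x3 = 0x2
slot:12 @ bit 18 → (0x8791c19e>>18)&0xfff = 0x1e4
bank:17 @ bit 1 → (0x8791c19e>>1)&0x1ffff = 0xe0cf  ←
chan:1 @ bit 0 → (0x8791c19e>>0)&0x1 = 0x0
bank signed 17b, MSB=0: value = 57551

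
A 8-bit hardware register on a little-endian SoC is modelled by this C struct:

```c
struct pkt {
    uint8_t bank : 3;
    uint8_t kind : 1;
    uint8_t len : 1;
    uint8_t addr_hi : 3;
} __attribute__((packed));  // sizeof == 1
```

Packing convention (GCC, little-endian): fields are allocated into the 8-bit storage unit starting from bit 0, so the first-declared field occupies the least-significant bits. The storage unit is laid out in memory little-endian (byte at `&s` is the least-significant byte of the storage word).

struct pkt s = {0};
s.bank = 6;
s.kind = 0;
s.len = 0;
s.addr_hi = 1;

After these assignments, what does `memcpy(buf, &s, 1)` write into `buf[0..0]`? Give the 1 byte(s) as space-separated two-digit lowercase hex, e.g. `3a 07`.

26

bank (3b) val=6 bits=0x6 at bit 0: 0x06
kind (1b) val=0 bits=0x0 at bit 3: 0x06
len (1b) val=0 bits=0x0 at bit 4: 0x06
addr_hi (3b) val=1 bits=0x1 at bit 5: 0x26
word = 0x26 → little-endian bytes:
  [0]=0x26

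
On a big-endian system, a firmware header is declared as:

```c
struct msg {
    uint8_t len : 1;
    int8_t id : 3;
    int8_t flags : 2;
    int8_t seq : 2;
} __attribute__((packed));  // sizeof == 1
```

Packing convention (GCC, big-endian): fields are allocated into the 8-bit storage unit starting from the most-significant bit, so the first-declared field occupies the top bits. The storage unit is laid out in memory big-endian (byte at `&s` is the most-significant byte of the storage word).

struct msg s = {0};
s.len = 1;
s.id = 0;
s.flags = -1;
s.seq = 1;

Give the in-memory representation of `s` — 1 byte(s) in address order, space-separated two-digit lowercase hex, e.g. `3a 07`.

8d

[7+:1] len=1 & 0x1 = 0x1; word=0x80
[4+:3] id=0 & 0x7 = 0x0; word=0x80
[2+:2] flags=-1 & 0x3 = 0x3; word=0x8c
[0+:2] seq=1 & 0x3 = 0x1; word=0x8d
word = 0x8d → big-endian bytes:
  [0]=0x8d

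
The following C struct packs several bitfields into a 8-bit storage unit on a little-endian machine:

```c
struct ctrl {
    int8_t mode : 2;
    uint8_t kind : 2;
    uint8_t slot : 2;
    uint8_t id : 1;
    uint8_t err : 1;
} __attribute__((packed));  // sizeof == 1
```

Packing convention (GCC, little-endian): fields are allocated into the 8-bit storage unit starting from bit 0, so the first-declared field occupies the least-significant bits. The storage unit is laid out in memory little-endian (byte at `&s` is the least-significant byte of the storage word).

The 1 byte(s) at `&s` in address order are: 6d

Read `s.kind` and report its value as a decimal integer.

[0]=0x6d (little-endian) → word 0x6d
mode [0+:2] = (word>>0) & 0x3 = 1
kind [2+:2] = (word>>2) & 0x3 = 3  ←
slot [4+:2] = (word>>4) & 0x3 = 2
id [6+:1] = (word>>6) & 0x1 = 1
err [7+:1] = (word>>7) & 0x1 = 0

3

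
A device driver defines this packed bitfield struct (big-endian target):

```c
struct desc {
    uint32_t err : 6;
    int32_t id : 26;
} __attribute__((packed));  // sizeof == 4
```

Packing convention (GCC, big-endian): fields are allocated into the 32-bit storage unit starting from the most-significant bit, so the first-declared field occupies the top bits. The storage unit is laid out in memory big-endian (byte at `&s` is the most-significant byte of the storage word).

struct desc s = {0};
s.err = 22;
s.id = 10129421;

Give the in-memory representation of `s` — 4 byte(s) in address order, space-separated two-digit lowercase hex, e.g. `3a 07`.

[26+:6] err=22 & 0x3f = 0x16; word=0x58000000
[0+:26] id=10129421 & 0x3ffffff = 0x9a900d; word=0x589a900d
word = 0x589a900d → big-endian bytes:
  [0]=0x58  [1]=0x9a  [2]=0x90  [3]=0x0d

58 9a 90 0d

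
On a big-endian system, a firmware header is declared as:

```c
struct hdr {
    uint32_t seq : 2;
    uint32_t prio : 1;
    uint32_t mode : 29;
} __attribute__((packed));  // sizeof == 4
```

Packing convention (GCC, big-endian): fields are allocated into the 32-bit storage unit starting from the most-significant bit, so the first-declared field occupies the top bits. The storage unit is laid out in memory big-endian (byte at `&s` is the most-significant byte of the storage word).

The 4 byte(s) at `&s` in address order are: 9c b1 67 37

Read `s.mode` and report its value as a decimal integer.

481388343

[0]=0x9c [1]=0xb1 [2]=0x67 [3]=0x37 (big-endian) → word 0x9cb16737
seq:2 @ bit 30 → (0x9cb16737>>30)&0x3 = 0x2
prio:1 @ bit 29 → (0x9cb16737>>29)&0x1 = 0x0
mode:29 @ bit 0 → (0x9cb16737>>0)&0x1fffffff = 0x1cb16737  ←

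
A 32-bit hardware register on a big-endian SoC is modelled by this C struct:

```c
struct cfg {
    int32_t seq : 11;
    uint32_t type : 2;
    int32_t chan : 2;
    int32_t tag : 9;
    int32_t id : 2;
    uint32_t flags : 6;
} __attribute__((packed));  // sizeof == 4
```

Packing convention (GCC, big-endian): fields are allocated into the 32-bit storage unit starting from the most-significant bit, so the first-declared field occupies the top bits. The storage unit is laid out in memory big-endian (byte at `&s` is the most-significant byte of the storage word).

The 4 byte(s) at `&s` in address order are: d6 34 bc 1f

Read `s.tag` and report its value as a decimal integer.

[0]=0xd6 [1]=0x34 [2]=0xbc [3]=0x1f (big-endian) → word 0xd634bc1f
seq:11 @ bit 21 → (0xd634bc1f>>21)&0x7ff = 0x6b1
type:2 @ bit 19 → (0xd634bc1f>>19)&0x3 = 0x2
chan:2 @ bit 17 → (0xd634bc1f>>17)&0x3 = 0x2
tag:9 @ bit 8 → (0xd634bc1f>>8)&0x1ff = 0xbc  ←
id:2 @ bit 6 → (0xd634bc1f>>6)&0x3 = 0x0
flags:6 @ bit 0 → (0xd634bc1f>>0)&0x3f = 0x1f
tag signed 9b, MSB=0: value = 188

188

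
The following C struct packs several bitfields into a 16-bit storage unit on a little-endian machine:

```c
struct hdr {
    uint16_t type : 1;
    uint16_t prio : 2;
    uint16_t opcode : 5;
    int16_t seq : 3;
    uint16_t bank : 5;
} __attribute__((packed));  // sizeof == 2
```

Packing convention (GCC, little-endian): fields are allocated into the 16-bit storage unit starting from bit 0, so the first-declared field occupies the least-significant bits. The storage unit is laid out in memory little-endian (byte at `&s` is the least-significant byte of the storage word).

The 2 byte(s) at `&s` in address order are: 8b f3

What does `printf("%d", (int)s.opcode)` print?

[0]=0x8b [1]=0xf3 (little-endian) → word 0xf38b
type [0+:1] = (word>>0) & 0x1 = 1
prio [1+:2] = (word>>1) & 0x3 = 1
opcode [3+:5] = (word>>3) & 0x1f = 17  ←
seq [8+:3] = (word>>8) & 0x7 = 3
bank [11+:5] = (word>>11) & 0x1f = 30

17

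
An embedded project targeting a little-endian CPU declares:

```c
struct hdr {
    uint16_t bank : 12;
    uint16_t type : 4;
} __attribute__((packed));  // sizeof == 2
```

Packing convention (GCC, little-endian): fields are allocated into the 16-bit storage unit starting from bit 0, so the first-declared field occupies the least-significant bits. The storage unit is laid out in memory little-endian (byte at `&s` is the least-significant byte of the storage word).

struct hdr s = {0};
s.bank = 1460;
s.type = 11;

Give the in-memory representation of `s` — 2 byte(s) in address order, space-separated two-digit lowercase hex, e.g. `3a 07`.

[0+:12] bank=1460 & 0xfff = 0x5b4; word=0x05b4
[12+:4] type=11 & 0xf = 0xb; word=0xb5b4
word = 0xb5b4 → little-endian bytes:
  [0]=0xb4  [1]=0xb5

b4 b5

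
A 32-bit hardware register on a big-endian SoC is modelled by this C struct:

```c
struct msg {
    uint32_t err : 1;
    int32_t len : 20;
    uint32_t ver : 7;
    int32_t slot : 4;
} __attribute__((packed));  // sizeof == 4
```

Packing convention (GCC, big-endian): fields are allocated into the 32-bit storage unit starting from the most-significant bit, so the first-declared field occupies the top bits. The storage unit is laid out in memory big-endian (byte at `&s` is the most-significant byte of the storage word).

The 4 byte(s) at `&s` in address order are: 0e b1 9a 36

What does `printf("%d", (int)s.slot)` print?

[0]=0x0e [1]=0xb1 [2]=0x9a [3]=0x36 (big-endian) → word 0x0eb19a36
err:1 @ bit 31 → (0x0eb19a36>>31)&0x1 = 0x0
len:20 @ bit 11 → (0x0eb19a36>>11)&0xfffff = 0x1d633
ver:7 @ bit 4 → (0x0eb19a36>>4)&0x7f = 0x23
slot:4 @ bit 0 → (0x0eb19a36>>0)&0xf = 0x6  ←
slot signed 4b, MSB=0: value = 6

6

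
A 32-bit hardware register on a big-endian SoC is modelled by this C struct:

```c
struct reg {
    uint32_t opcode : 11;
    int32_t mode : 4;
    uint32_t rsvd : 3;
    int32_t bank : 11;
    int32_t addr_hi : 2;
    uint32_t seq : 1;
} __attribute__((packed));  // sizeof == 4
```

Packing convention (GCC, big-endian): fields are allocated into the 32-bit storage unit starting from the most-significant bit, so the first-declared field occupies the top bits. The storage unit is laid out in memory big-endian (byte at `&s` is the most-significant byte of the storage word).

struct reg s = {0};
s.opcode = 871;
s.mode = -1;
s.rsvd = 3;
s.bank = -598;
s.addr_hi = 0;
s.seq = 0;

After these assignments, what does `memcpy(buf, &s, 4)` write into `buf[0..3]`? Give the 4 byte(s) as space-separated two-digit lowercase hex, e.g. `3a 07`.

[21+:11] opcode=871 & 0x7ff = 0x367; word=0x6ce00000
[17+:4] mode=-1 & 0xf = 0xf; word=0x6cfe0000
[14+:3] rsvd=3 & 0x7 = 0x3; word=0x6cfec000
[3+:11] bank=-598 & 0x7ff = 0x5aa; word=0x6cfeed50
[1+:2] addr_hi=0 & 0x3 = 0x0; word=0x6cfeed50
[0+:1] seq=0 & 0x1 = 0x0; word=0x6cfeed50
word = 0x6cfeed50 → big-endian bytes:
  [0]=0x6c  [1]=0xfe  [2]=0xed  [3]=0x50

6c fe ed 50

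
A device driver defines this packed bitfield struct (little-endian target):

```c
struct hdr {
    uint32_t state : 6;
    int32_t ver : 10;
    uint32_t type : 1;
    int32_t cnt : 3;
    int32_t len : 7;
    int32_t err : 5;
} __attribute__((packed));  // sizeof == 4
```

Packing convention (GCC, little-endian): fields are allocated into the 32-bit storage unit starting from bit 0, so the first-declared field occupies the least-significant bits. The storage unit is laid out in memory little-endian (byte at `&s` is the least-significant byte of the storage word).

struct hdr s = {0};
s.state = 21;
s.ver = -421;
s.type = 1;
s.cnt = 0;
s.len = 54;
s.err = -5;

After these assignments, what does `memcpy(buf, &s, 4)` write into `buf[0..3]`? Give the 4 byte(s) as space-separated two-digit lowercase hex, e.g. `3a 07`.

d5 96 61 db

state:6 = 21 → 0x15 << 0 → word 0x00000015
ver:10 = -421 → 0x25b << 6 → word 0x000096d5
type:1 = 1 → 0x1 << 16 → word 0x000196d5
cnt:3 = 0 → 0x0 << 17 → word 0x000196d5
len:7 = 54 → 0x36 << 20 → word 0x036196d5
err:5 = -5 → 0x1b << 27 → word 0xdb6196d5
word = 0xdb6196d5 → little-endian bytes:
  [0]=0xd5  [1]=0x96  [2]=0x61  [3]=0xdb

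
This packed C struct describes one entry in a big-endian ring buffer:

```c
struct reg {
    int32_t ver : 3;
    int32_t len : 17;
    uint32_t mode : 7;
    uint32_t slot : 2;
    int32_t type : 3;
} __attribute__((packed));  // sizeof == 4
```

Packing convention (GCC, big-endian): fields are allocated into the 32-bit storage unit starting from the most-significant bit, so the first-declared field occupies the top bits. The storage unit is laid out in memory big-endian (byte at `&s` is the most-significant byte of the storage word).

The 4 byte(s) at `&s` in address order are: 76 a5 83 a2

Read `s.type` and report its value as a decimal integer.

[0]=0x76 [1]=0xa5 [2]=0x83 [3]=0xa2 (big-endian) → word 0x76a583a2
ver:3 @ bit 29 → (0x76a583a2>>29)&0x7 = 0x3
len:17 @ bit 12 → (0x76a583a2>>12)&0x1ffff = 0x16a58
mode:7 @ bit 5 → (0x76a583a2>>5)&0x7f = 0x1d
slot:2 @ bit 3 → (0x76a583a2>>3)&0x3 = 0x0
type:3 @ bit 0 → (0x76a583a2>>0)&0x7 = 0x2  ←
type signed 3b, MSB=0: value = 2

2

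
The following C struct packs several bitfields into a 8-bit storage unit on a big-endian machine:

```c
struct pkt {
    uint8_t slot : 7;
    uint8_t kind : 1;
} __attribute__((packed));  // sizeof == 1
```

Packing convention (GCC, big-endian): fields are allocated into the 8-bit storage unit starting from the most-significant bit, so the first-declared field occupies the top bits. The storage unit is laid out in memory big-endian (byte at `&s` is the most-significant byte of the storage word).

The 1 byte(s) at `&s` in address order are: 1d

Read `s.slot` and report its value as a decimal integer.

14

[0]=0x1d (big-endian) → word 0x1d
slot:7 @ bit 1 → (0x1d>>1)&0x7f = 0xe  ←
kind:1 @ bit 0 → (0x1d>>0)&0x1 = 0x1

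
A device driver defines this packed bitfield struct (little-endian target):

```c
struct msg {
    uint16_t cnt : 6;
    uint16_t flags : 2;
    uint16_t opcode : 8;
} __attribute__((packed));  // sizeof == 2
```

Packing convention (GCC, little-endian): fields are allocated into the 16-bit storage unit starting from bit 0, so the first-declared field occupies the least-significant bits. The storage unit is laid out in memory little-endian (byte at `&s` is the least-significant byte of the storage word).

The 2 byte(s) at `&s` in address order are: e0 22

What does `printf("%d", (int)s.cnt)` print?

32

[0]=0xe0 [1]=0x22 (little-endian) → word 0x22e0
cnt:6 @ bit 0 → (0x22e0>>0)&0x3f = 0x20  ←
flags:2 @ bit 6 → (0x22e0>>6)&0x3 = 0x3
opcode:8 @ bit 8 → (0x22e0>>8)&0xff = 0x22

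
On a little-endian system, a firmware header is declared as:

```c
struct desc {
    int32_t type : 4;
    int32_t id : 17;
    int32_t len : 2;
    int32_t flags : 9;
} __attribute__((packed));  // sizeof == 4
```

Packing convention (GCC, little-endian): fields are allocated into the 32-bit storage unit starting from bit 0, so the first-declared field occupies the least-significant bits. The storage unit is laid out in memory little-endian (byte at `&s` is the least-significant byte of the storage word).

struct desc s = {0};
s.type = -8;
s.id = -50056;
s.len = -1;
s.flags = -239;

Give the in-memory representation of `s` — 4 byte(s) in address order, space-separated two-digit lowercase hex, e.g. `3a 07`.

88 c7 f3 88

type (4b) val=-8 bits=0x8 at bit 0: 0x00000008
id (17b) val=-50056 bits=0x13c78 at bit 4: 0x0013c788
len (2b) val=-1 bits=0x3 at bit 21: 0x0073c788
flags (9b) val=-239 bits=0x111 at bit 23: 0x88f3c788
word = 0x88f3c788 → little-endian bytes:
  [0]=0x88  [1]=0xc7  [2]=0xf3  [3]=0x88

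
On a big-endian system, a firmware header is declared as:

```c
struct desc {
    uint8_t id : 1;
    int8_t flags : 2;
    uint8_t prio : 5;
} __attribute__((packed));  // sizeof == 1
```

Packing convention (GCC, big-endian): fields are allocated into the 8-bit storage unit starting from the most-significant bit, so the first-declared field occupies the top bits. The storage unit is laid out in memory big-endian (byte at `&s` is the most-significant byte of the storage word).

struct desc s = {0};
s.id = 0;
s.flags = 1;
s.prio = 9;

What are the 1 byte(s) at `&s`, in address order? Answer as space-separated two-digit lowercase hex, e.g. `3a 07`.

[7+:1] id=0 & 0x1 = 0x0; word=0x00
[5+:2] flags=1 & 0x3 = 0x1; word=0x20
[0+:5] prio=9 & 0x1f = 0x9; word=0x29
word = 0x29 → big-endian bytes:
  [0]=0x29

29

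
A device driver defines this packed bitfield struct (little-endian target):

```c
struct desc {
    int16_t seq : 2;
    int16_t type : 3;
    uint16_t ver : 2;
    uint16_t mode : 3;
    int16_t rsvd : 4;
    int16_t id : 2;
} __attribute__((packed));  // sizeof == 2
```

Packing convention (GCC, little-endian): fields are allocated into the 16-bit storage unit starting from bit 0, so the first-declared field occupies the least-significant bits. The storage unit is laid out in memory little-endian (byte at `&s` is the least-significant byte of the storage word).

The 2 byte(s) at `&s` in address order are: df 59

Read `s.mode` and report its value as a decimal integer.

[0]=0xdf [1]=0x59 (little-endian) → word 0x59df
seq [0+:2] = (word>>0) & 0x3 = 3
type [2+:3] = (word>>2) & 0x7 = 7
ver [5+:2] = (word>>5) & 0x3 = 2
mode [7+:3] = (word>>7) & 0x7 = 3  ←
rsvd [10+:4] = (word>>10) & 0xf = 6
id [14+:2] = (word>>14) & 0x3 = 1

3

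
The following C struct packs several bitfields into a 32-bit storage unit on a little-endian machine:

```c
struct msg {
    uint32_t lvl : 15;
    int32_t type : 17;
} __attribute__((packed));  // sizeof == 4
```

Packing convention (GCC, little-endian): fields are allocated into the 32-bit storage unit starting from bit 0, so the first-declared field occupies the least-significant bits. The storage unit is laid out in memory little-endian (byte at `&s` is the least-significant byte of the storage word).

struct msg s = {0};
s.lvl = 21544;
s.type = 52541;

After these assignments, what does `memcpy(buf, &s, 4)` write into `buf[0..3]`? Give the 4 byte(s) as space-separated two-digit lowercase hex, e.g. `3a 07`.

[0+:15] lvl=21544 & 0x7fff = 0x5428; word=0x00005428
[15+:17] type=52541 & 0x1ffff = 0xcd3d; word=0x669ed428
word = 0x669ed428 → little-endian bytes:
  [0]=0x28  [1]=0xd4  [2]=0x9e  [3]=0x66

28 d4 9e 66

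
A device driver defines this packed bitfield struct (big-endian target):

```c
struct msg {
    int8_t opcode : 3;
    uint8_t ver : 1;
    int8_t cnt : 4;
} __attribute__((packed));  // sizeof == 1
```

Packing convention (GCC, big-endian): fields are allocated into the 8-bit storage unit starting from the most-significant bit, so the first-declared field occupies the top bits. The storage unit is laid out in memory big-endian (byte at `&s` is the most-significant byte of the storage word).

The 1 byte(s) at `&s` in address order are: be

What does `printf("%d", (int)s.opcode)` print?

-3

[0]=0xbe (big-endian) → word 0xbe
opcode [5+:3] = (word>>5) & 0x7 = 5  ←
ver [4+:1] = (word>>4) & 0x1 = 1
cnt [0+:4] = (word>>0) & 0xf = 14
opcode signed 3b, MSB=1: 5 - 8 = -3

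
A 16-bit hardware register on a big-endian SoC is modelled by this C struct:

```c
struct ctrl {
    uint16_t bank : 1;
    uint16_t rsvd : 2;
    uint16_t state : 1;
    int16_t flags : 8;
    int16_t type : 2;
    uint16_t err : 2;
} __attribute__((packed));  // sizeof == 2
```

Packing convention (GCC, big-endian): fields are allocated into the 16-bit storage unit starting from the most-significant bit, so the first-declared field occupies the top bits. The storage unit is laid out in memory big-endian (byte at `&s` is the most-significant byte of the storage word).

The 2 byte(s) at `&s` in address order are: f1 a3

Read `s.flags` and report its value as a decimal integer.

[0]=0xf1 [1]=0xa3 (big-endian) → word 0xf1a3
bank:1 @ bit 15 → (0xf1a3>>15)&0x1 = 0x1
rsvd:2 @ bit 13 → (0xf1a3>>13)&0x3 = 0x3
state:1 @ bit 12 → (0xf1a3>>12)&0x1 = 0x1
flags:8 @ bit 4 → (0xf1a3>>4)&0xff = 0x1a  ←
type:2 @ bit 2 → (0xf1a3>>2)&0x3 = 0x0
err:2 @ bit 0 → (0xf1a3>>0)&0x3 = 0x3
flags signed 8b, MSB=0: value = 26

26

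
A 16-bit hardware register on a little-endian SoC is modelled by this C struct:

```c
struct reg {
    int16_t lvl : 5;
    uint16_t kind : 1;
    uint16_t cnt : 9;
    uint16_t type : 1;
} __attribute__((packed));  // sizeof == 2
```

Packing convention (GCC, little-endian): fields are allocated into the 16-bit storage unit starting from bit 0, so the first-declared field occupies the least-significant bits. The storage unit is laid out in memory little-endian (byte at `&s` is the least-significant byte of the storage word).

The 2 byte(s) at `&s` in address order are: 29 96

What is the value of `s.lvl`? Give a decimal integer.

9

[0]=0x29 [1]=0x96 (little-endian) → word 0x9629
lvl:5 @ bit 0 → (0x9629>>0)&0x1f = 0x9  ←
kind:1 @ bit 5 → (0x9629>>5)&0x1 = 0x1
cnt:9 @ bit 6 → (0x9629>>6)&0x1ff = 0x58
type:1 @ bit 15 → (0x9629>>15)&0x1 = 0x1
lvl signed 5b, MSB=0: value = 9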